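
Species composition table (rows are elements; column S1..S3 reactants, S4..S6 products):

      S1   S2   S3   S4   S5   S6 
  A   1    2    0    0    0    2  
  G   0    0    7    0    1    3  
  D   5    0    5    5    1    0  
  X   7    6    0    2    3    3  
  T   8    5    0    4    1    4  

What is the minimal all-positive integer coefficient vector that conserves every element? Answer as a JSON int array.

A: 4·1+1·2+2·0 = 6 | 5·0+5·0+3·2 = 6
G: 4·0+1·0+2·7 = 14 | 5·0+5·1+3·3 = 14
D: 4·5+1·0+2·5 = 30 | 5·5+5·1+3·0 = 30
X: 4·7+1·6+2·0 = 34 | 5·2+5·3+3·3 = 34
T: 4·8+1·5+2·0 = 37 | 5·4+5·1+3·4 = 37
gcd(4,1,2,5,5,3) = 1

Coefficients: [4, 1, 2, 5, 5, 3]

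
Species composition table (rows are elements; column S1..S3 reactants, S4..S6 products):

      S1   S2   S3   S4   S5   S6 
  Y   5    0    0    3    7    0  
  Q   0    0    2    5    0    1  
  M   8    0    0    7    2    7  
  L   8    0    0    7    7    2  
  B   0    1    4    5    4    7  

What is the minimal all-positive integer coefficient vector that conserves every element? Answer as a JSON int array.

Y: 2·5+4·0+3·0 = 10 | 1·3+1·7+1·0 = 10
Q: 2·0+4·0+3·2 = 6 | 1·5+1·0+1·1 = 6
M: 2·8+4·0+3·0 = 16 | 1·7+1·2+1·7 = 16
L: 2·8+4·0+3·0 = 16 | 1·7+1·7+1·2 = 16
B: 2·0+4·1+3·4 = 16 | 1·5+1·4+1·7 = 16
gcd(2,4,3,1,1,1) = 1

Coefficients: [2, 4, 3, 1, 1, 1]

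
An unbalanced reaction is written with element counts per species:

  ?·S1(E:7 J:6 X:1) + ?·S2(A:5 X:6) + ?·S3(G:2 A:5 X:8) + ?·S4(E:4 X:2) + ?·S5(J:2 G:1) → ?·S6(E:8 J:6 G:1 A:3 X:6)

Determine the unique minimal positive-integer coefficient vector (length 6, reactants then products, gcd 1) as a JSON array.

E: 4·7+2·0+1·0+3·4+3·0 = 40 | 5·8 = 40
J: 4·6+2·0+1·0+3·0+3·2 = 30 | 5·6 = 30
G: 4·0+2·0+1·2+3·0+3·1 = 5 | 5·1 = 5
A: 4·0+2·5+1·5+3·0+3·0 = 15 | 5·3 = 15
X: 4·1+2·6+1·8+3·2+3·0 = 30 | 5·6 = 30
gcd(4,2,1,3,3,5) = 1

Coefficients: [4, 2, 1, 3, 3, 5]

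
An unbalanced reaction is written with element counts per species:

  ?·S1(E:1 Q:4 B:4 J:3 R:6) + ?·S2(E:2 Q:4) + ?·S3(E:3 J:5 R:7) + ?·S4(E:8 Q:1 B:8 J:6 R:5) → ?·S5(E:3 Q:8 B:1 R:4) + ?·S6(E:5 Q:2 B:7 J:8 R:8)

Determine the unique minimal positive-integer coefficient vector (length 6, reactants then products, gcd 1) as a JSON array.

Coefficients: [6, 6, 2, 2, 5, 5]

E: 6·1+6·2+2·3+2·8 = 40 | 5·3+5·5 = 40
Q: 6·4+6·4+2·0+2·1 = 50 | 5·8+5·2 = 50
B: 6·4+6·0+2·0+2·8 = 40 | 5·1+5·7 = 40
J: 6·3+6·0+2·5+2·6 = 40 | 5·0+5·8 = 40
R: 6·6+6·0+2·7+2·5 = 60 | 5·4+5·8 = 60
gcd(6,6,2,2,5,5) = 1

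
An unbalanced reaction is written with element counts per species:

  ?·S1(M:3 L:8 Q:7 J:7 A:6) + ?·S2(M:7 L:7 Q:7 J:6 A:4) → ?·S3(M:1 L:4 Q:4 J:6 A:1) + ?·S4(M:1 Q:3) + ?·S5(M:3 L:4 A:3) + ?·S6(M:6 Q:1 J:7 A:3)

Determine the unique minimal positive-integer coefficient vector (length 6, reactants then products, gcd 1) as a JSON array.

Coefficients: [1, 4, 4, 6, 5, 1]

M: 1·3+4·7 = 31 | 4·1+6·1+5·3+1·6 = 31
L: 1·8+4·7 = 36 | 4·4+6·0+5·4+1·0 = 36
Q: 1·7+4·7 = 35 | 4·4+6·3+5·0+1·1 = 35
J: 1·7+4·6 = 31 | 4·6+6·0+5·0+1·7 = 31
A: 1·6+4·4 = 22 | 4·1+6·0+5·3+1·3 = 22
gcd(1,4,4,6,5,1) = 1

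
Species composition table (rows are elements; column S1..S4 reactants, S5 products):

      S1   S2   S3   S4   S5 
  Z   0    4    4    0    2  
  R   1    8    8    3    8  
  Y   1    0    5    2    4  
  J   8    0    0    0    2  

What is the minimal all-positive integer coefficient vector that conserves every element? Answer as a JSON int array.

Coefficients: [1, 1, 1, 5, 4]

Z: 1·0+1·4+1·4+5·0 = 8 | 4·2 = 8
R: 1·1+1·8+1·8+5·3 = 32 | 4·8 = 32
Y: 1·1+1·0+1·5+5·2 = 16 | 4·4 = 16
J: 1·8+1·0+1·0+5·0 = 8 | 4·2 = 8
gcd(1,1,1,5,4) = 1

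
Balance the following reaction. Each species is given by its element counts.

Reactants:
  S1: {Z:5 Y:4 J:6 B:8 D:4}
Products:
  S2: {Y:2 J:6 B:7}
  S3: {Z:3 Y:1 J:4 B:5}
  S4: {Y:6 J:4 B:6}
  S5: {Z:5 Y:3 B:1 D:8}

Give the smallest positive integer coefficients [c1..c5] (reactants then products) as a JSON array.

Z: 6·5 = 30 | 2·0+5·3+1·0+3·5 = 30
Y: 6·4 = 24 | 2·2+5·1+1·6+3·3 = 24
J: 6·6 = 36 | 2·6+5·4+1·4+3·0 = 36
B: 6·8 = 48 | 2·7+5·5+1·6+3·1 = 48
D: 6·4 = 24 | 2·0+5·0+1·0+3·8 = 24
gcd(6,2,5,1,3) = 1

Coefficients: [6, 2, 5, 1, 3]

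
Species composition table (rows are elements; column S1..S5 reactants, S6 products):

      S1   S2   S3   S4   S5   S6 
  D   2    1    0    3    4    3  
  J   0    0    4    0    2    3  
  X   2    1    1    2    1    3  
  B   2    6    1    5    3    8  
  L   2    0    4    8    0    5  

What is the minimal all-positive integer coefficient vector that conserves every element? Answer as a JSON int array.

Coefficients: [3, 5, 4, 1, 1, 6]

D: 3·2+5·1+4·0+1·3+1·4 = 18 | 6·3 = 18
J: 3·0+5·0+4·4+1·0+1·2 = 18 | 6·3 = 18
X: 3·2+5·1+4·1+1·2+1·1 = 18 | 6·3 = 18
B: 3·2+5·6+4·1+1·5+1·3 = 48 | 6·8 = 48
L: 3·2+5·0+4·4+1·8+1·0 = 30 | 6·5 = 30
gcd(3,5,4,1,1,6) = 1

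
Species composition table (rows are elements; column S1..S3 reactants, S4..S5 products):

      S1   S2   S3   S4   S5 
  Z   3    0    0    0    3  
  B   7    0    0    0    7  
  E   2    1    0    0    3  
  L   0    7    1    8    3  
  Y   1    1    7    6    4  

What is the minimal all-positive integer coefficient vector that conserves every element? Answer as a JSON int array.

Z: 5·3+5·0+4·0 = 15 | 3·0+5·3 = 15
B: 5·7+5·0+4·0 = 35 | 3·0+5·7 = 35
E: 5·2+5·1+4·0 = 15 | 3·0+5·3 = 15
L: 5·0+5·7+4·1 = 39 | 3·8+5·3 = 39
Y: 5·1+5·1+4·7 = 38 | 3·6+5·4 = 38
gcd(5,5,4,3,5) = 1

Coefficients: [5, 5, 4, 3, 5]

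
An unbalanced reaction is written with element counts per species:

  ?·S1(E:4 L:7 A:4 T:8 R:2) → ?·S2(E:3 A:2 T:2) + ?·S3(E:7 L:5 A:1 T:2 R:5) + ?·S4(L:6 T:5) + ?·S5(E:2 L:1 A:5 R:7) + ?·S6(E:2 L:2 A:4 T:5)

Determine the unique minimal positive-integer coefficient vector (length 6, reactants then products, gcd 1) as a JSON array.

E: 6·4 = 24 | 3·3+1·7+5·0+1·2+3·2 = 24
L: 6·7 = 42 | 3·0+1·5+5·6+1·1+3·2 = 42
A: 6·4 = 24 | 3·2+1·1+5·0+1·5+3·4 = 24
T: 6·8 = 48 | 3·2+1·2+5·5+1·0+3·5 = 48
R: 6·2 = 12 | 3·0+1·5+5·0+1·7+3·0 = 12
gcd(6,3,1,5,1,3) = 1

Coefficients: [6, 3, 1, 5, 1, 3]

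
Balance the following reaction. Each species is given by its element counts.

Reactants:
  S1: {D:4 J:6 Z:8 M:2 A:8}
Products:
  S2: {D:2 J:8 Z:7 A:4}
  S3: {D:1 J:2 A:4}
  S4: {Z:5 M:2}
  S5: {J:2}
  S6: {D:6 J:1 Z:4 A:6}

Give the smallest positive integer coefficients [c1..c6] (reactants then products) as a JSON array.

D: 5·4 = 20 | 1·2+6·1+5·0+4·0+2·6 = 20
J: 5·6 = 30 | 1·8+6·2+5·0+4·2+2·1 = 30
Z: 5·8 = 40 | 1·7+6·0+5·5+4·0+2·4 = 40
M: 5·2 = 10 | 1·0+6·0+5·2+4·0+2·0 = 10
A: 5·8 = 40 | 1·4+6·4+5·0+4·0+2·6 = 40
gcd(5,1,6,5,4,2) = 1

Coefficients: [5, 1, 6, 5, 4, 2]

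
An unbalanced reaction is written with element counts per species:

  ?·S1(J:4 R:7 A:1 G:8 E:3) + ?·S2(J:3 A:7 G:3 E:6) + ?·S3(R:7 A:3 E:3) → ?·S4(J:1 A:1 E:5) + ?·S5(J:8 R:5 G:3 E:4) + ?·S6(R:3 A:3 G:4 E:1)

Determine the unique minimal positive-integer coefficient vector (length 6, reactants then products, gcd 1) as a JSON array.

Coefficients: [3, 2, 1, 2, 2, 6]

J: 3·4+2·3+1·0 = 18 | 2·1+2·8+6·0 = 18
R: 3·7+2·0+1·7 = 28 | 2·0+2·5+6·3 = 28
A: 3·1+2·7+1·3 = 20 | 2·1+2·0+6·3 = 20
G: 3·8+2·3+1·0 = 30 | 2·0+2·3+6·4 = 30
E: 3·3+2·6+1·3 = 24 | 2·5+2·4+6·1 = 24
gcd(3,2,1,2,2,6) = 1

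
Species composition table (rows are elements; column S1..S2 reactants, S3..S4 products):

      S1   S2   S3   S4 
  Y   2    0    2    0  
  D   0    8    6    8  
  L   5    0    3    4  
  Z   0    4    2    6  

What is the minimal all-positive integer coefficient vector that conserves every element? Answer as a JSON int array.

Y: 4·2+5·0 = 8 | 4·2+2·0 = 8
D: 4·0+5·8 = 40 | 4·6+2·8 = 40
L: 4·5+5·0 = 20 | 4·3+2·4 = 20
Z: 4·0+5·4 = 20 | 4·2+2·6 = 20
gcd(4,5,4,2) = 1

Coefficients: [4, 5, 4, 2]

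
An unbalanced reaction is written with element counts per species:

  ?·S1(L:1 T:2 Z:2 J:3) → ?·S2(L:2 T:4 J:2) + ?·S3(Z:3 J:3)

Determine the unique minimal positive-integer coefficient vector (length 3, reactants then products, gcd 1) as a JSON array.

L: 6·1 = 6 | 3·2+4·0 = 6
T: 6·2 = 12 | 3·4+4·0 = 12
Z: 6·2 = 12 | 3·0+4·3 = 12
J: 6·3 = 18 | 3·2+4·3 = 18
gcd(6,3,4) = 1

Coefficients: [6, 3, 4]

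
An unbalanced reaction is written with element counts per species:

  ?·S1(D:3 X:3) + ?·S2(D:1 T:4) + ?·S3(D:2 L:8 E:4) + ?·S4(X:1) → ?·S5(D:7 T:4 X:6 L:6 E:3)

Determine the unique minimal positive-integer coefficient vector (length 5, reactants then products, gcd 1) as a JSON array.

Coefficients: [6, 4, 3, 6, 4]

D: 6·3+4·1+3·2+6·0 = 28 | 4·7 = 28
T: 6·0+4·4+3·0+6·0 = 16 | 4·4 = 16
X: 6·3+4·0+3·0+6·1 = 24 | 4·6 = 24
L: 6·0+4·0+3·8+6·0 = 24 | 4·6 = 24
E: 6·0+4·0+3·4+6·0 = 12 | 4·3 = 12
gcd(6,4,3,6,4) = 1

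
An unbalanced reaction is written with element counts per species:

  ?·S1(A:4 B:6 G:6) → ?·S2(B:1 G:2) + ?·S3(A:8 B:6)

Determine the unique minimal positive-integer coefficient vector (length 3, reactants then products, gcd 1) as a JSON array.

Coefficients: [2, 6, 1]

A: 2·4 = 8 | 6·0+1·8 = 8
B: 2·6 = 12 | 6·1+1·6 = 12
G: 2·6 = 12 | 6·2+1·0 = 12
gcd(2,6,1) = 1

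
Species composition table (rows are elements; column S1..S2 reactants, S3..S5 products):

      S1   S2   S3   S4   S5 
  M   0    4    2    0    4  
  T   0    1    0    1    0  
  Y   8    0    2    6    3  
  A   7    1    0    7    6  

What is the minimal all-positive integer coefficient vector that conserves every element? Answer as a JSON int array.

Coefficients: [6, 5, 6, 5, 2]

M: 6·0+5·4 = 20 | 6·2+5·0+2·4 = 20
T: 6·0+5·1 = 5 | 6·0+5·1+2·0 = 5
Y: 6·8+5·0 = 48 | 6·2+5·6+2·3 = 48
A: 6·7+5·1 = 47 | 6·0+5·7+2·6 = 47
gcd(6,5,6,5,2) = 1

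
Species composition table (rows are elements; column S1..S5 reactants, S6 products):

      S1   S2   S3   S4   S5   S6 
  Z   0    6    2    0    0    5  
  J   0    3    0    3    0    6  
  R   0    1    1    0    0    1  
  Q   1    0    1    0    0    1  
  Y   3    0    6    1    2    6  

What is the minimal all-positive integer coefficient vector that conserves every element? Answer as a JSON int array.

Z: 3·0+3·6+1·2+5·0+2·0 = 20 | 4·5 = 20
J: 3·0+3·3+1·0+5·3+2·0 = 24 | 4·6 = 24
R: 3·0+3·1+1·1+5·0+2·0 = 4 | 4·1 = 4
Q: 3·1+3·0+1·1+5·0+2·0 = 4 | 4·1 = 4
Y: 3·3+3·0+1·6+5·1+2·2 = 24 | 4·6 = 24
gcd(3,3,1,5,2,4) = 1

Coefficients: [3, 3, 1, 5, 2, 4]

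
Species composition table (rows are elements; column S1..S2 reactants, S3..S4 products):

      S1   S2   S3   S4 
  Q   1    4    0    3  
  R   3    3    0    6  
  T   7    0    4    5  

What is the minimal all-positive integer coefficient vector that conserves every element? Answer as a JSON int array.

Coefficients: [5, 1, 5, 3]

Q: 5·1+1·4 = 9 | 5·0+3·3 = 9
R: 5·3+1·3 = 18 | 5·0+3·6 = 18
T: 5·7+1·0 = 35 | 5·4+3·5 = 35
gcd(5,1,5,3) = 1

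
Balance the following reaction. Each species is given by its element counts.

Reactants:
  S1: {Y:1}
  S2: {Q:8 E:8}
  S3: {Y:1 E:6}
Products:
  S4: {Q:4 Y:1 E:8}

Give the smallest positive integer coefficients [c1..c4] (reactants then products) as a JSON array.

Coefficients: [2, 3, 4, 6]

Q: 2·0+3·8+4·0 = 24 | 6·4 = 24
Y: 2·1+3·0+4·1 = 6 | 6·1 = 6
E: 2·0+3·8+4·6 = 48 | 6·8 = 48
gcd(2,3,4,6) = 1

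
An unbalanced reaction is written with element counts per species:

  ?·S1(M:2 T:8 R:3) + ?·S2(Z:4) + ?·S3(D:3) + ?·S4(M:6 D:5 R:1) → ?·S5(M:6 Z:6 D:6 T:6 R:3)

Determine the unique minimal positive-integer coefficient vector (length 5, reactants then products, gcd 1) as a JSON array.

M: 3·2+6·0+3·0+3·6 = 24 | 4·6 = 24
Z: 3·0+6·4+3·0+3·0 = 24 | 4·6 = 24
D: 3·0+6·0+3·3+3·5 = 24 | 4·6 = 24
T: 3·8+6·0+3·0+3·0 = 24 | 4·6 = 24
R: 3·3+6·0+3·0+3·1 = 12 | 4·3 = 12
gcd(3,6,3,3,4) = 1

Coefficients: [3, 6, 3, 3, 4]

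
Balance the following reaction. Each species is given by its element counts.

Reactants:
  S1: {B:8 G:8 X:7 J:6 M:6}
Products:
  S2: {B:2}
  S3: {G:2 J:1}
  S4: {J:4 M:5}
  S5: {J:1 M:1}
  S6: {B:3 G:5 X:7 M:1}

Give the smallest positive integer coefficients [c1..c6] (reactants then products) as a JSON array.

B: 2·8 = 16 | 5·2+3·0+1·0+5·0+2·3 = 16
G: 2·8 = 16 | 5·0+3·2+1·0+5·0+2·5 = 16
X: 2·7 = 14 | 5·0+3·0+1·0+5·0+2·7 = 14
J: 2·6 = 12 | 5·0+3·1+1·4+5·1+2·0 = 12
M: 2·6 = 12 | 5·0+3·0+1·5+5·1+2·1 = 12
gcd(2,5,3,1,5,2) = 1

Coefficients: [2, 5, 3, 1, 5, 2]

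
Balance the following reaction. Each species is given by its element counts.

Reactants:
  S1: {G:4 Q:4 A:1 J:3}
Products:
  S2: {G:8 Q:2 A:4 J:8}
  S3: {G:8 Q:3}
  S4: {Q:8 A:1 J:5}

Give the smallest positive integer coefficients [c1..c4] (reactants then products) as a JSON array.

Coefficients: [6, 1, 2, 2]

G: 6·4 = 24 | 1·8+2·8+2·0 = 24
Q: 6·4 = 24 | 1·2+2·3+2·8 = 24
A: 6·1 = 6 | 1·4+2·0+2·1 = 6
J: 6·3 = 18 | 1·8+2·0+2·5 = 18
gcd(6,1,2,2) = 1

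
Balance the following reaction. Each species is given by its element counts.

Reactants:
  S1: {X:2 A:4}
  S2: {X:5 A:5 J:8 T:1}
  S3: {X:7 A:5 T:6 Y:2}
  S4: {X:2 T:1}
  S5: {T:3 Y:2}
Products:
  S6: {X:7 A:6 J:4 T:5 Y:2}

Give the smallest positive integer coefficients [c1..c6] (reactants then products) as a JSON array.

Coefficients: [4, 3, 1, 6, 5, 6]

X: 4·2+3·5+1·7+6·2+5·0 = 42 | 6·7 = 42
A: 4·4+3·5+1·5+6·0+5·0 = 36 | 6·6 = 36
J: 4·0+3·8+1·0+6·0+5·0 = 24 | 6·4 = 24
T: 4·0+3·1+1·6+6·1+5·3 = 30 | 6·5 = 30
Y: 4·0+3·0+1·2+6·0+5·2 = 12 | 6·2 = 12
gcd(4,3,1,6,5,6) = 1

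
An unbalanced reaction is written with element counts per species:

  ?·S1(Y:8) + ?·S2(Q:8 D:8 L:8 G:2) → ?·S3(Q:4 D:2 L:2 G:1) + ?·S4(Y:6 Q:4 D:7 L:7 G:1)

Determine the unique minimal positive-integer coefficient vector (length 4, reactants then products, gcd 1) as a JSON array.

Y: 3·8+5·0 = 24 | 6·0+4·6 = 24
Q: 3·0+5·8 = 40 | 6·4+4·4 = 40
D: 3·0+5·8 = 40 | 6·2+4·7 = 40
L: 3·0+5·8 = 40 | 6·2+4·7 = 40
G: 3·0+5·2 = 10 | 6·1+4·1 = 10
gcd(3,5,6,4) = 1

Coefficients: [3, 5, 6, 4]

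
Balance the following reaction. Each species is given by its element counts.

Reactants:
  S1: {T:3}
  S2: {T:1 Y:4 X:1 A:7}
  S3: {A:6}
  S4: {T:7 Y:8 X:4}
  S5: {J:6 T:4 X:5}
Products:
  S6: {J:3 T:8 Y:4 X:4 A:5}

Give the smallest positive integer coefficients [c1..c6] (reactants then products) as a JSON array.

J: 5·0+2·0+1·0+1·0+2·6 = 12 | 4·3 = 12
T: 5·3+2·1+1·0+1·7+2·4 = 32 | 4·8 = 32
Y: 5·0+2·4+1·0+1·8+2·0 = 16 | 4·4 = 16
X: 5·0+2·1+1·0+1·4+2·5 = 16 | 4·4 = 16
A: 5·0+2·7+1·6+1·0+2·0 = 20 | 4·5 = 20
gcd(5,2,1,1,2,4) = 1

Coefficients: [5, 2, 1, 1, 2, 4]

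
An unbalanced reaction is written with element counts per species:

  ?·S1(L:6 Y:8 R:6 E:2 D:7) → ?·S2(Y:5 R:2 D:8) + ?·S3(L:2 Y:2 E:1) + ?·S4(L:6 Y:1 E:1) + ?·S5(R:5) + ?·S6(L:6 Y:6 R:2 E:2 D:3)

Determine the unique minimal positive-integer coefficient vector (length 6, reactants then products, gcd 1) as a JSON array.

L: 5·6 = 30 | 4·0+6·2+2·6+4·0+1·6 = 30
Y: 5·8 = 40 | 4·5+6·2+2·1+4·0+1·6 = 40
R: 5·6 = 30 | 4·2+6·0+2·0+4·5+1·2 = 30
E: 5·2 = 10 | 4·0+6·1+2·1+4·0+1·2 = 10
D: 5·7 = 35 | 4·8+6·0+2·0+4·0+1·3 = 35
gcd(5,4,6,2,4,1) = 1

Coefficients: [5, 4, 6, 2, 4, 1]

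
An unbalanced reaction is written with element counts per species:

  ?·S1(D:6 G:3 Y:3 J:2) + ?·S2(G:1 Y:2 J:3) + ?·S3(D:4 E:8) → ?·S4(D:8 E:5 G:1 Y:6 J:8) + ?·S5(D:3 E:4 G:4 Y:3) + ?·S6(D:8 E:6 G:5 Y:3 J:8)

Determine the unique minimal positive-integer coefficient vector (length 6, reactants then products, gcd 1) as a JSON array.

D: 3·6+6·0+3·4 = 30 | 2·8+2·3+1·8 = 30
E: 3·0+6·0+3·8 = 24 | 2·5+2·4+1·6 = 24
G: 3·3+6·1+3·0 = 15 | 2·1+2·4+1·5 = 15
Y: 3·3+6·2+3·0 = 21 | 2·6+2·3+1·3 = 21
J: 3·2+6·3+3·0 = 24 | 2·8+2·0+1·8 = 24
gcd(3,6,3,2,2,1) = 1

Coefficients: [3, 6, 3, 2, 2, 1]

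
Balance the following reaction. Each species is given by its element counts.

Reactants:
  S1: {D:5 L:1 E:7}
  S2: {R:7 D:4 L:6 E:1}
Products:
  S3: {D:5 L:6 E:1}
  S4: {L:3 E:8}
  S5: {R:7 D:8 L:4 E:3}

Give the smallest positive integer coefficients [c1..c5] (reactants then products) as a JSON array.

R: 5·0+5·7 = 35 | 1·0+3·0+5·7 = 35
D: 5·5+5·4 = 45 | 1·5+3·0+5·8 = 45
L: 5·1+5·6 = 35 | 1·6+3·3+5·4 = 35
E: 5·7+5·1 = 40 | 1·1+3·8+5·3 = 40
gcd(5,5,1,3,5) = 1

Coefficients: [5, 5, 1, 3, 5]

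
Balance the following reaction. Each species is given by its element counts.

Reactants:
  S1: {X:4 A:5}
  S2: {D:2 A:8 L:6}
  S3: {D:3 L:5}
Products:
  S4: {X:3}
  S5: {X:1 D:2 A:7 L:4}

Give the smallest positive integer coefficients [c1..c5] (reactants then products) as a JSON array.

X: 4·4+1·0+2·0 = 16 | 4·3+4·1 = 16
D: 4·0+1·2+2·3 = 8 | 4·0+4·2 = 8
A: 4·5+1·8+2·0 = 28 | 4·0+4·7 = 28
L: 4·0+1·6+2·5 = 16 | 4·0+4·4 = 16
gcd(4,1,2,4,4) = 1

Coefficients: [4, 1, 2, 4, 4]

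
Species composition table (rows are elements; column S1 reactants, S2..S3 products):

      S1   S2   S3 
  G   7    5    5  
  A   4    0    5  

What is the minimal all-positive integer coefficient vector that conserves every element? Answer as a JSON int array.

G: 5·7 = 35 | 3·5+4·5 = 35
A: 5·4 = 20 | 3·0+4·5 = 20
gcd(5,3,4) = 1

Coefficients: [5, 3, 4]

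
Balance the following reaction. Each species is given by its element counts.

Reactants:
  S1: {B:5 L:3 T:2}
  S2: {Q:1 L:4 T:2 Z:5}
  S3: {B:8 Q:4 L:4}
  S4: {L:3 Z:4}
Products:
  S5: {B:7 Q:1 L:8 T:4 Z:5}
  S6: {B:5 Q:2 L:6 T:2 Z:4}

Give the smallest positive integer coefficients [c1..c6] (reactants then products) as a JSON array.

Coefficients: [6, 4, 1, 2, 4, 2]

B: 6·5+4·0+1·8+2·0 = 38 | 4·7+2·5 = 38
Q: 6·0+4·1+1·4+2·0 = 8 | 4·1+2·2 = 8
L: 6·3+4·4+1·4+2·3 = 44 | 4·8+2·6 = 44
T: 6·2+4·2+1·0+2·0 = 20 | 4·4+2·2 = 20
Z: 6·0+4·5+1·0+2·4 = 28 | 4·5+2·4 = 28
gcd(6,4,1,2,4,2) = 1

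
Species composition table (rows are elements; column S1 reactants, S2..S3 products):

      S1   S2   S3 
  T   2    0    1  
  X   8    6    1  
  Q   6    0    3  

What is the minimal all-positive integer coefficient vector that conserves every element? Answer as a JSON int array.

T: 1·2 = 2 | 1·0+2·1 = 2
X: 1·8 = 8 | 1·6+2·1 = 8
Q: 1·6 = 6 | 1·0+2·3 = 6
gcd(1,1,2) = 1

Coefficients: [1, 1, 2]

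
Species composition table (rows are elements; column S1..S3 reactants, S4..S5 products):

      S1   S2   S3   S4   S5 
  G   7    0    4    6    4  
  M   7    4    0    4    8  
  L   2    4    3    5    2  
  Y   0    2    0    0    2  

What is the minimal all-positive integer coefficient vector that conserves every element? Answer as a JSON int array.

Coefficients: [4, 3, 2, 4, 3]

G: 4·7+3·0+2·4 = 36 | 4·6+3·4 = 36
M: 4·7+3·4+2·0 = 40 | 4·4+3·8 = 40
L: 4·2+3·4+2·3 = 26 | 4·5+3·2 = 26
Y: 4·0+3·2+2·0 = 6 | 4·0+3·2 = 6
gcd(4,3,2,4,3) = 1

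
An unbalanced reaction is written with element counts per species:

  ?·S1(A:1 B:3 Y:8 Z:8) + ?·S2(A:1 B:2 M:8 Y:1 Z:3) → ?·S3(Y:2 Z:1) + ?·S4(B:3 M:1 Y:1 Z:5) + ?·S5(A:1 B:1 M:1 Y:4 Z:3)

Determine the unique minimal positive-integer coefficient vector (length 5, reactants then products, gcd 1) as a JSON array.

A: 4·1+1·1 = 5 | 5·0+3·0+5·1 = 5
B: 4·3+1·2 = 14 | 5·0+3·3+5·1 = 14
M: 4·0+1·8 = 8 | 5·0+3·1+5·1 = 8
Y: 4·8+1·1 = 33 | 5·2+3·1+5·4 = 33
Z: 4·8+1·3 = 35 | 5·1+3·5+5·3 = 35
gcd(4,1,5,3,5) = 1

Coefficients: [4, 1, 5, 3, 5]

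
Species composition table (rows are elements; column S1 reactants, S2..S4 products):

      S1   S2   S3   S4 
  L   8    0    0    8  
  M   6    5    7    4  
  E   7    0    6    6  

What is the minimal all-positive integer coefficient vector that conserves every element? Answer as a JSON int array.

L: 6·8 = 48 | 1·0+1·0+6·8 = 48
M: 6·6 = 36 | 1·5+1·7+6·4 = 36
E: 6·7 = 42 | 1·0+1·6+6·6 = 42
gcd(6,1,1,6) = 1

Coefficients: [6, 1, 1, 6]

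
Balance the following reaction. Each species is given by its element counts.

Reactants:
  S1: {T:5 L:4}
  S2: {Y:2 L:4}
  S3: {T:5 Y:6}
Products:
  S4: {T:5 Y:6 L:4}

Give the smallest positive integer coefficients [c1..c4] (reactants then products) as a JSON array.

T: 1·5+3·0+3·5 = 20 | 4·5 = 20
Y: 1·0+3·2+3·6 = 24 | 4·6 = 24
L: 1·4+3·4+3·0 = 16 | 4·4 = 16
gcd(1,3,3,4) = 1

Coefficients: [1, 3, 3, 4]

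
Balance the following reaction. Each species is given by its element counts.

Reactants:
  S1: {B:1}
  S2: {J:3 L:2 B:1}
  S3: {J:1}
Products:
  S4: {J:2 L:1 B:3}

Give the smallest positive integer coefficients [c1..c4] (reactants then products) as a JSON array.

J: 5·0+1·3+1·1 = 4 | 2·2 = 4
L: 5·0+1·2+1·0 = 2 | 2·1 = 2
B: 5·1+1·1+1·0 = 6 | 2·3 = 6
gcd(5,1,1,2) = 1

Coefficients: [5, 1, 1, 2]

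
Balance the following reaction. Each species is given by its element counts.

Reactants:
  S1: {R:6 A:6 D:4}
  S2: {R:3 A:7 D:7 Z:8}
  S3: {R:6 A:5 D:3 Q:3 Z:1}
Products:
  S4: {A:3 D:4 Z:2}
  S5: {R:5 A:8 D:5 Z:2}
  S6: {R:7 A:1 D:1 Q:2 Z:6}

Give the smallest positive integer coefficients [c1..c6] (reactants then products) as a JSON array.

Coefficients: [4, 5, 2, 6, 6, 3]

R: 4·6+5·3+2·6 = 51 | 6·0+6·5+3·7 = 51
A: 4·6+5·7+2·5 = 69 | 6·3+6·8+3·1 = 69
D: 4·4+5·7+2·3 = 57 | 6·4+6·5+3·1 = 57
Q: 4·0+5·0+2·3 = 6 | 6·0+6·0+3·2 = 6
Z: 4·0+5·8+2·1 = 42 | 6·2+6·2+3·6 = 42
gcd(4,5,2,6,6,3) = 1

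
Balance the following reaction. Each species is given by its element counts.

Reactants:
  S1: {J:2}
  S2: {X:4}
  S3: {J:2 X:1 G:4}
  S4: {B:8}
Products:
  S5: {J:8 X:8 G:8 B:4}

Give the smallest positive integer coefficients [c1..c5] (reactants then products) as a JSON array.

Coefficients: [4, 3, 4, 1, 2]

J: 4·2+3·0+4·2+1·0 = 16 | 2·8 = 16
X: 4·0+3·4+4·1+1·0 = 16 | 2·8 = 16
G: 4·0+3·0+4·4+1·0 = 16 | 2·8 = 16
B: 4·0+3·0+4·0+1·8 = 8 | 2·4 = 8
gcd(4,3,4,1,2) = 1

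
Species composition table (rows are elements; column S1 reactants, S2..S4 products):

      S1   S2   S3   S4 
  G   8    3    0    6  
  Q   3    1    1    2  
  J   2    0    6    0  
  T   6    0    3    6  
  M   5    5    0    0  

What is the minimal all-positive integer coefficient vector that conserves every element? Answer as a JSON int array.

G: 6·8 = 48 | 6·3+2·0+5·6 = 48
Q: 6·3 = 18 | 6·1+2·1+5·2 = 18
J: 6·2 = 12 | 6·0+2·6+5·0 = 12
T: 6·6 = 36 | 6·0+2·3+5·6 = 36
M: 6·5 = 30 | 6·5+2·0+5·0 = 30
gcd(6,6,2,5) = 1

Coefficients: [6, 6, 2, 5]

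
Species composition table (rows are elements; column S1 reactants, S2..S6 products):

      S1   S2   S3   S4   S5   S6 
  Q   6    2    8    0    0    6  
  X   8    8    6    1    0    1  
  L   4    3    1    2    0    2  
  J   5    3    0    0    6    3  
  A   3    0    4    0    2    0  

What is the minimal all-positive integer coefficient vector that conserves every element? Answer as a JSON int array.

Coefficients: [6, 3, 3, 5, 3, 1]

Q: 6·6 = 36 | 3·2+3·8+5·0+3·0+1·6 = 36
X: 6·8 = 48 | 3·8+3·6+5·1+3·0+1·1 = 48
L: 6·4 = 24 | 3·3+3·1+5·2+3·0+1·2 = 24
J: 6·5 = 30 | 3·3+3·0+5·0+3·6+1·3 = 30
A: 6·3 = 18 | 3·0+3·4+5·0+3·2+1·0 = 18
gcd(6,3,3,5,3,1) = 1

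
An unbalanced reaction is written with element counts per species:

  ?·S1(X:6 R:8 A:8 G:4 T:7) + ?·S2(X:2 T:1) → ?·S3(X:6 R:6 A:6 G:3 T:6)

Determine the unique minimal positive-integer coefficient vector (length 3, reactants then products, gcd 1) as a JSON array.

Coefficients: [3, 3, 4]

X: 3·6+3·2 = 24 | 4·6 = 24
R: 3·8+3·0 = 24 | 4·6 = 24
A: 3·8+3·0 = 24 | 4·6 = 24
G: 3·4+3·0 = 12 | 4·3 = 12
T: 3·7+3·1 = 24 | 4·6 = 24
gcd(3,3,4) = 1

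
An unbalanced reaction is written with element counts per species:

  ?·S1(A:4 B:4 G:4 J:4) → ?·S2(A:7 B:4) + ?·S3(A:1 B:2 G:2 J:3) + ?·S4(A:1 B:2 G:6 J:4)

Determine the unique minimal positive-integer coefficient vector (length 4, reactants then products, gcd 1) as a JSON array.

Coefficients: [5, 2, 4, 2]

A: 5·4 = 20 | 2·7+4·1+2·1 = 20
B: 5·4 = 20 | 2·4+4·2+2·2 = 20
G: 5·4 = 20 | 2·0+4·2+2·6 = 20
J: 5·4 = 20 | 2·0+4·3+2·4 = 20
gcd(5,2,4,2) = 1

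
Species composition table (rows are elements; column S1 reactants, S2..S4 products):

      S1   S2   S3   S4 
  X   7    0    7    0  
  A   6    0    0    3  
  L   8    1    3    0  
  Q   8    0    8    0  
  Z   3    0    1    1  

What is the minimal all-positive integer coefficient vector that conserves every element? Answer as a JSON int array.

Coefficients: [1, 5, 1, 2]

X: 1·7 = 7 | 5·0+1·7+2·0 = 7
A: 1·6 = 6 | 5·0+1·0+2·3 = 6
L: 1·8 = 8 | 5·1+1·3+2·0 = 8
Q: 1·8 = 8 | 5·0+1·8+2·0 = 8
Z: 1·3 = 3 | 5·0+1·1+2·1 = 3
gcd(1,5,1,2) = 1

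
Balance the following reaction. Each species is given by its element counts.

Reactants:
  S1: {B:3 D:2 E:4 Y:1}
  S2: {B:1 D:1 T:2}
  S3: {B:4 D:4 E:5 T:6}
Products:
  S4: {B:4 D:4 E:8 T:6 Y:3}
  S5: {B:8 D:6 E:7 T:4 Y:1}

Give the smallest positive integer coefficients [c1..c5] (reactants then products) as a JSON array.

Coefficients: [6, 6, 1, 1, 3]

B: 6·3+6·1+1·4 = 28 | 1·4+3·8 = 28
D: 6·2+6·1+1·4 = 22 | 1·4+3·6 = 22
E: 6·4+6·0+1·5 = 29 | 1·8+3·7 = 29
T: 6·0+6·2+1·6 = 18 | 1·6+3·4 = 18
Y: 6·1+6·0+1·0 = 6 | 1·3+3·1 = 6
gcd(6,6,1,1,3) = 1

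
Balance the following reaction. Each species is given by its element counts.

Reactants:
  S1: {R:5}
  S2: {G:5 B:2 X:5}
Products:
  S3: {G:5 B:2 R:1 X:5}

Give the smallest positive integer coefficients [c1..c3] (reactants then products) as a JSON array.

Coefficients: [1, 5, 5]

G: 1·0+5·5 = 25 | 5·5 = 25
B: 1·0+5·2 = 10 | 5·2 = 10
R: 1·5+5·0 = 5 | 5·1 = 5
X: 1·0+5·5 = 25 | 5·5 = 25
gcd(1,5,5) = 1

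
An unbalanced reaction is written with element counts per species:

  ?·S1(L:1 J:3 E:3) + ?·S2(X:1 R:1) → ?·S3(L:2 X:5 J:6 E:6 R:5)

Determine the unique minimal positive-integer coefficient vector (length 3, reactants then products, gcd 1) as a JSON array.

L: 2·1+5·0 = 2 | 1·2 = 2
X: 2·0+5·1 = 5 | 1·5 = 5
J: 2·3+5·0 = 6 | 1·6 = 6
E: 2·3+5·0 = 6 | 1·6 = 6
R: 2·0+5·1 = 5 | 1·5 = 5
gcd(2,5,1) = 1

Coefficients: [2, 5, 1]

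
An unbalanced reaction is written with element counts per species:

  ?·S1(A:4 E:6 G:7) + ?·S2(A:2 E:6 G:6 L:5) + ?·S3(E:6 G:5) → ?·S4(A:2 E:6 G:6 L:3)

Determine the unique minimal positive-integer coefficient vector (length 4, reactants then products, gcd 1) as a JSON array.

A: 1·4+3·2+1·0 = 10 | 5·2 = 10
E: 1·6+3·6+1·6 = 30 | 5·6 = 30
G: 1·7+3·6+1·5 = 30 | 5·6 = 30
L: 1·0+3·5+1·0 = 15 | 5·3 = 15
gcd(1,3,1,5) = 1

Coefficients: [1, 3, 1, 5]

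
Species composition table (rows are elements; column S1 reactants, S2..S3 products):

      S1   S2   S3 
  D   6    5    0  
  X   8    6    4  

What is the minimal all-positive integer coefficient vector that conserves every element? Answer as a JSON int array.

Coefficients: [5, 6, 1]

D: 5·6 = 30 | 6·5+1·0 = 30
X: 5·8 = 40 | 6·6+1·4 = 40
gcd(5,6,1) = 1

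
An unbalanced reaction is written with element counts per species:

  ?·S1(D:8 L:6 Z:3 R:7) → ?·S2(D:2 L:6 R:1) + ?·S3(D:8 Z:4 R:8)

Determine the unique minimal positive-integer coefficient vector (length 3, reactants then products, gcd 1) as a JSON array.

Coefficients: [4, 4, 3]

D: 4·8 = 32 | 4·2+3·8 = 32
L: 4·6 = 24 | 4·6+3·0 = 24
Z: 4·3 = 12 | 4·0+3·4 = 12
R: 4·7 = 28 | 4·1+3·8 = 28
gcd(4,4,3) = 1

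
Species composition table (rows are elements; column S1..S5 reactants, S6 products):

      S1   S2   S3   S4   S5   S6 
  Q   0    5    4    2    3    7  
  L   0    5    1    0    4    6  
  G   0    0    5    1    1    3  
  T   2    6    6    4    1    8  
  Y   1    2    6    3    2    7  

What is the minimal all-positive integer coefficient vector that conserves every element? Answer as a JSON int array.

Q: 3·0+1·5+1·4+4·2+6·3 = 35 | 5·7 = 35
L: 3·0+1·5+1·1+4·0+6·4 = 30 | 5·6 = 30
G: 3·0+1·0+1·5+4·1+6·1 = 15 | 5·3 = 15
T: 3·2+1·6+1·6+4·4+6·1 = 40 | 5·8 = 40
Y: 3·1+1·2+1·6+4·3+6·2 = 35 | 5·7 = 35
gcd(3,1,1,4,6,5) = 1

Coefficients: [3, 1, 1, 4, 6, 5]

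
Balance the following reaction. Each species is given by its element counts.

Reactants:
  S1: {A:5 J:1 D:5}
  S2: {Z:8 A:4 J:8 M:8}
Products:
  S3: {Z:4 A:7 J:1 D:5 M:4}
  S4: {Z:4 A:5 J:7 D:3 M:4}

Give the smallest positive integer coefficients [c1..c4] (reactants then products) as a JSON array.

Coefficients: [6, 4, 3, 5]

Z: 6·0+4·8 = 32 | 3·4+5·4 = 32
A: 6·5+4·4 = 46 | 3·7+5·5 = 46
J: 6·1+4·8 = 38 | 3·1+5·7 = 38
D: 6·5+4·0 = 30 | 3·5+5·3 = 30
M: 6·0+4·8 = 32 | 3·4+5·4 = 32
gcd(6,4,3,5) = 1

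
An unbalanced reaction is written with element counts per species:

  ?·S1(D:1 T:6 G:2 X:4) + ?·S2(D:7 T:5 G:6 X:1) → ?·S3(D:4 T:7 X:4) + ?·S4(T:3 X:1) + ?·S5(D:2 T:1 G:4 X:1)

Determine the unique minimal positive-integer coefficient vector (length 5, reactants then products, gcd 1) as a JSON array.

D: 4·1+2·7 = 18 | 2·4+5·0+5·2 = 18
T: 4·6+2·5 = 34 | 2·7+5·3+5·1 = 34
G: 4·2+2·6 = 20 | 2·0+5·0+5·4 = 20
X: 4·4+2·1 = 18 | 2·4+5·1+5·1 = 18
gcd(4,2,2,5,5) = 1

Coefficients: [4, 2, 2, 5, 5]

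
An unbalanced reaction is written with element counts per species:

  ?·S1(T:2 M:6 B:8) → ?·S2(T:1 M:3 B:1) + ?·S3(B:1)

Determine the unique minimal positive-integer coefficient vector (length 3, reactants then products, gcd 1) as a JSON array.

Coefficients: [1, 2, 6]

T: 1·2 = 2 | 2·1+6·0 = 2
M: 1·6 = 6 | 2·3+6·0 = 6
B: 1·8 = 8 | 2·1+6·1 = 8
gcd(1,2,6) = 1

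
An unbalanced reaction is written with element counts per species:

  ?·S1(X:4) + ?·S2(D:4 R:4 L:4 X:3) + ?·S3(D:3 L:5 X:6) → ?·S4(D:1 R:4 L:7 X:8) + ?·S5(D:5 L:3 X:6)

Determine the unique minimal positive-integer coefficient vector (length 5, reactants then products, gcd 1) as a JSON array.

Coefficients: [5, 4, 6, 4, 6]

D: 5·0+4·4+6·3 = 34 | 4·1+6·5 = 34
R: 5·0+4·4+6·0 = 16 | 4·4+6·0 = 16
L: 5·0+4·4+6·5 = 46 | 4·7+6·3 = 46
X: 5·4+4·3+6·6 = 68 | 4·8+6·6 = 68
gcd(5,4,6,4,6) = 1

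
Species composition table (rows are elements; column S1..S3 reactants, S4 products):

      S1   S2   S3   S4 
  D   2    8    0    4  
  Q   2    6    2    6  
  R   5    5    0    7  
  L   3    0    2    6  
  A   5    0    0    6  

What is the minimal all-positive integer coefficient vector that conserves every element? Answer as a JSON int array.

D: 6·2+1·8+6·0 = 20 | 5·4 = 20
Q: 6·2+1·6+6·2 = 30 | 5·6 = 30
R: 6·5+1·5+6·0 = 35 | 5·7 = 35
L: 6·3+1·0+6·2 = 30 | 5·6 = 30
A: 6·5+1·0+6·0 = 30 | 5·6 = 30
gcd(6,1,6,5) = 1

Coefficients: [6, 1, 6, 5]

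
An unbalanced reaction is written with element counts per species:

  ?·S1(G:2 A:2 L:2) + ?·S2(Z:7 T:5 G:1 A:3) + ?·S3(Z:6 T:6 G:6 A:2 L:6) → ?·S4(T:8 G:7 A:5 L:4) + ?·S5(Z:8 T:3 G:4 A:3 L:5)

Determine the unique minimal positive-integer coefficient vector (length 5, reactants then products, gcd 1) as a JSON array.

Coefficients: [5, 2, 3, 2, 4]

Z: 5·0+2·7+3·6 = 32 | 2·0+4·8 = 32
T: 5·0+2·5+3·6 = 28 | 2·8+4·3 = 28
G: 5·2+2·1+3·6 = 30 | 2·7+4·4 = 30
A: 5·2+2·3+3·2 = 22 | 2·5+4·3 = 22
L: 5·2+2·0+3·6 = 28 | 2·4+4·5 = 28
gcd(5,2,3,2,4) = 1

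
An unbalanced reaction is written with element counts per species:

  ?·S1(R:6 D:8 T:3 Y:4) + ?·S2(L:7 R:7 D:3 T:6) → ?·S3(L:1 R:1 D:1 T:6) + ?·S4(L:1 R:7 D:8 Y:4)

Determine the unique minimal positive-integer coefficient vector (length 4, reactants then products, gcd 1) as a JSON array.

Coefficients: [4, 1, 3, 4]

L: 4·0+1·7 = 7 | 3·1+4·1 = 7
R: 4·6+1·7 = 31 | 3·1+4·7 = 31
D: 4·8+1·3 = 35 | 3·1+4·8 = 35
T: 4·3+1·6 = 18 | 3·6+4·0 = 18
Y: 4·4+1·0 = 16 | 3·0+4·4 = 16
gcd(4,1,3,4) = 1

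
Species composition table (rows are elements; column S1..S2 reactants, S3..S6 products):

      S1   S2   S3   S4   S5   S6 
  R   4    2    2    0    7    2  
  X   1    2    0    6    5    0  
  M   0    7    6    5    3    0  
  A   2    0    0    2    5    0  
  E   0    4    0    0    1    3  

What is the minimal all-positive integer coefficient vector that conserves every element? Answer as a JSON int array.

Coefficients: [6, 5, 4, 1, 2, 6]

R: 6·4+5·2 = 34 | 4·2+1·0+2·7+6·2 = 34
X: 6·1+5·2 = 16 | 4·0+1·6+2·5+6·0 = 16
M: 6·0+5·7 = 35 | 4·6+1·5+2·3+6·0 = 35
A: 6·2+5·0 = 12 | 4·0+1·2+2·5+6·0 = 12
E: 6·0+5·4 = 20 | 4·0+1·0+2·1+6·3 = 20
gcd(6,5,4,1,2,6) = 1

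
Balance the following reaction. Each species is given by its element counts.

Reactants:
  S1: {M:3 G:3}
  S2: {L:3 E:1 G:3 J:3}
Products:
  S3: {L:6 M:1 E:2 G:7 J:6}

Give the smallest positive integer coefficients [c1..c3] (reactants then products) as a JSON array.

Coefficients: [1, 6, 3]

L: 1·0+6·3 = 18 | 3·6 = 18
M: 1·3+6·0 = 3 | 3·1 = 3
E: 1·0+6·1 = 6 | 3·2 = 6
G: 1·3+6·3 = 21 | 3·7 = 21
J: 1·0+6·3 = 18 | 3·6 = 18
gcd(1,6,3) = 1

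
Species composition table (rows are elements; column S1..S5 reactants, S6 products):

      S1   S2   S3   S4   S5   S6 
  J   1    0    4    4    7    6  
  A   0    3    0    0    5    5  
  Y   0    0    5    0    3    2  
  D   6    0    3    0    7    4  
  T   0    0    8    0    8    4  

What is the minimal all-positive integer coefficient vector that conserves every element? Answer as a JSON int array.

J: 1·1+5·0+1·4+3·4+1·7 = 24 | 4·6 = 24
A: 1·0+5·3+1·0+3·0+1·5 = 20 | 4·5 = 20
Y: 1·0+5·0+1·5+3·0+1·3 = 8 | 4·2 = 8
D: 1·6+5·0+1·3+3·0+1·7 = 16 | 4·4 = 16
T: 1·0+5·0+1·8+3·0+1·8 = 16 | 4·4 = 16
gcd(1,5,1,3,1,4) = 1

Coefficients: [1, 5, 1, 3, 1, 4]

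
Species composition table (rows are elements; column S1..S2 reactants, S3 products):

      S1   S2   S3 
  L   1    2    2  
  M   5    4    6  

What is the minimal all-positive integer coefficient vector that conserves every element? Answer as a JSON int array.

Coefficients: [2, 2, 3]

L: 2·1+2·2 = 6 | 3·2 = 6
M: 2·5+2·4 = 18 | 3·6 = 18
gcd(2,2,3) = 1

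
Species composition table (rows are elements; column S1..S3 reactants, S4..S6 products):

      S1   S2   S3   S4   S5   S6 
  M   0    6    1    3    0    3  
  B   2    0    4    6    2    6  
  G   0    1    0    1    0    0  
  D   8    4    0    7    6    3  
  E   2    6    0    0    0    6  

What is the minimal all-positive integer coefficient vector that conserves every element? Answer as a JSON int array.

Coefficients: [6, 1, 6, 1, 6, 3]

M: 6·0+1·6+6·1 = 12 | 1·3+6·0+3·3 = 12
B: 6·2+1·0+6·4 = 36 | 1·6+6·2+3·6 = 36
G: 6·0+1·1+6·0 = 1 | 1·1+6·0+3·0 = 1
D: 6·8+1·4+6·0 = 52 | 1·7+6·6+3·3 = 52
E: 6·2+1·6+6·0 = 18 | 1·0+6·0+3·6 = 18
gcd(6,1,6,1,6,3) = 1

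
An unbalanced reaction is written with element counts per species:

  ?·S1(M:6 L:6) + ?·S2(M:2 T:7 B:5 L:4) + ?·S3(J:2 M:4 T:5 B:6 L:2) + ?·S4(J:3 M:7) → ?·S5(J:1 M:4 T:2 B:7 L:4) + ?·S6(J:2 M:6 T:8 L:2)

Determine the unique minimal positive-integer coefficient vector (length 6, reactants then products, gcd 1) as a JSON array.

Coefficients: [1, 6, 2, 4, 6, 5]

J: 1·0+6·0+2·2+4·3 = 16 | 6·1+5·2 = 16
M: 1·6+6·2+2·4+4·7 = 54 | 6·4+5·6 = 54
T: 1·0+6·7+2·5+4·0 = 52 | 6·2+5·8 = 52
B: 1·0+6·5+2·6+4·0 = 42 | 6·7+5·0 = 42
L: 1·6+6·4+2·2+4·0 = 34 | 6·4+5·2 = 34
gcd(1,6,2,4,6,5) = 1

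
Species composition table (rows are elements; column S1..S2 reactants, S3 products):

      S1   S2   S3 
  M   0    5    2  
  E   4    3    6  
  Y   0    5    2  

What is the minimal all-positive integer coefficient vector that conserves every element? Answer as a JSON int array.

M: 6·0+2·5 = 10 | 5·2 = 10
E: 6·4+2·3 = 30 | 5·6 = 30
Y: 6·0+2·5 = 10 | 5·2 = 10
gcd(6,2,5) = 1

Coefficients: [6, 2, 5]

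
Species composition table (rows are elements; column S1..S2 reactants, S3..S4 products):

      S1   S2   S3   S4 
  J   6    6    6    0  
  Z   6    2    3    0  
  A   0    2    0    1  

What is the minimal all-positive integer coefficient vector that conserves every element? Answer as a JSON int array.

J: 1·6+3·6 = 24 | 4·6+6·0 = 24
Z: 1·6+3·2 = 12 | 4·3+6·0 = 12
A: 1·0+3·2 = 6 | 4·0+6·1 = 6
gcd(1,3,4,6) = 1

Coefficients: [1, 3, 4, 6]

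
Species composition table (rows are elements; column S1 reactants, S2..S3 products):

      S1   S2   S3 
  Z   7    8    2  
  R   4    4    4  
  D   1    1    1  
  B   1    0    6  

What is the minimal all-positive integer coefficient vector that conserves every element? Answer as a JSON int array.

Coefficients: [6, 5, 1]

Z: 6·7 = 42 | 5·8+1·2 = 42
R: 6·4 = 24 | 5·4+1·4 = 24
D: 6·1 = 6 | 5·1+1·1 = 6
B: 6·1 = 6 | 5·0+1·6 = 6
gcd(6,5,1) = 1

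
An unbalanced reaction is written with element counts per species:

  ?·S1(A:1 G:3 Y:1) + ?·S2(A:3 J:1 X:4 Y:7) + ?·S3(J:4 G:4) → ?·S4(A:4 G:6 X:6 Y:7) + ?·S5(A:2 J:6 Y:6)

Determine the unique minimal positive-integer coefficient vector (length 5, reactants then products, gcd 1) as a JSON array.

A: 4·1+6·3+3·0 = 22 | 4·4+3·2 = 22
J: 4·0+6·1+3·4 = 18 | 4·0+3·6 = 18
G: 4·3+6·0+3·4 = 24 | 4·6+3·0 = 24
X: 4·0+6·4+3·0 = 24 | 4·6+3·0 = 24
Y: 4·1+6·7+3·0 = 46 | 4·7+3·6 = 46
gcd(4,6,3,4,3) = 1

Coefficients: [4, 6, 3, 4, 3]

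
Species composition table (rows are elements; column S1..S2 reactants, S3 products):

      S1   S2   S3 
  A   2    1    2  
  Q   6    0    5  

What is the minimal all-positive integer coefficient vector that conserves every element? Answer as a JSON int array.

A: 5·2+2·1 = 12 | 6·2 = 12
Q: 5·6+2·0 = 30 | 6·5 = 30
gcd(5,2,6) = 1

Coefficients: [5, 2, 6]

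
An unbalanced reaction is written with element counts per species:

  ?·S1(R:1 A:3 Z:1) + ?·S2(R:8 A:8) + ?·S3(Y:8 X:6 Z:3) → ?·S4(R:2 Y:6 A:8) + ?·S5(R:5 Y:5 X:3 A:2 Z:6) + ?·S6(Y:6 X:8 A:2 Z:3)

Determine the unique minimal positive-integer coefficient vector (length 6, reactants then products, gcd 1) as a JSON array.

R: 6·1+1·8+5·0 = 14 | 2·2+2·5+3·0 = 14
Y: 6·0+1·0+5·8 = 40 | 2·6+2·5+3·6 = 40
X: 6·0+1·0+5·6 = 30 | 2·0+2·3+3·8 = 30
A: 6·3+1·8+5·0 = 26 | 2·8+2·2+3·2 = 26
Z: 6·1+1·0+5·3 = 21 | 2·0+2·6+3·3 = 21
gcd(6,1,5,2,2,3) = 1

Coefficients: [6, 1, 5, 2, 2, 3]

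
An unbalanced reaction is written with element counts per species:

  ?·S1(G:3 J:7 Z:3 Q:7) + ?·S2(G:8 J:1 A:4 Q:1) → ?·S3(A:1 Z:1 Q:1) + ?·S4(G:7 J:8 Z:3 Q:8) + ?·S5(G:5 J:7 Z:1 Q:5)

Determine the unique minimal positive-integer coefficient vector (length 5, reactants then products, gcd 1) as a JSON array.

Coefficients: [3, 1, 4, 1, 2]

G: 3·3+1·8 = 17 | 4·0+1·7+2·5 = 17
J: 3·7+1·1 = 22 | 4·0+1·8+2·7 = 22
A: 3·0+1·4 = 4 | 4·1+1·0+2·0 = 4
Z: 3·3+1·0 = 9 | 4·1+1·3+2·1 = 9
Q: 3·7+1·1 = 22 | 4·1+1·8+2·5 = 22
gcd(3,1,4,1,2) = 1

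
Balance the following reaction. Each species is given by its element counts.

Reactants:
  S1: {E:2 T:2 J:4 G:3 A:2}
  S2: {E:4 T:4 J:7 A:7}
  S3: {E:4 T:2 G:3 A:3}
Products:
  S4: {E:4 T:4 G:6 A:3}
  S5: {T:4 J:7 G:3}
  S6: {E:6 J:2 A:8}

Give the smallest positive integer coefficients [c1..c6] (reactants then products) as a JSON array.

E: 5·2+2·4+1·4 = 22 | 1·4+4·0+3·6 = 22
T: 5·2+2·4+1·2 = 20 | 1·4+4·4+3·0 = 20
J: 5·4+2·7+1·0 = 34 | 1·0+4·7+3·2 = 34
G: 5·3+2·0+1·3 = 18 | 1·6+4·3+3·0 = 18
A: 5·2+2·7+1·3 = 27 | 1·3+4·0+3·8 = 27
gcd(5,2,1,1,4,3) = 1

Coefficients: [5, 2, 1, 1, 4, 3]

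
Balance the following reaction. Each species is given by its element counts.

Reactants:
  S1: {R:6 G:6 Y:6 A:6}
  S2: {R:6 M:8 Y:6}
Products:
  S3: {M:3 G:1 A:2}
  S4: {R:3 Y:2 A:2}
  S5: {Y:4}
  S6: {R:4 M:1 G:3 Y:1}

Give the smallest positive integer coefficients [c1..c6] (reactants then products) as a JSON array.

R: 4·6+3·6 = 42 | 6·0+6·3+6·0+6·4 = 42
M: 4·0+3·8 = 24 | 6·3+6·0+6·0+6·1 = 24
G: 4·6+3·0 = 24 | 6·1+6·0+6·0+6·3 = 24
Y: 4·6+3·6 = 42 | 6·0+6·2+6·4+6·1 = 42
A: 4·6+3·0 = 24 | 6·2+6·2+6·0+6·0 = 24
gcd(4,3,6,6,6,6) = 1

Coefficients: [4, 3, 6, 6, 6, 6]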